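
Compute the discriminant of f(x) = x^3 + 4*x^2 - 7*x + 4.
Δ = -1316

For x^3 + a x^2 + b x + c the discriminant is Δ = 18 a b c - 4 a^3 c + a^2 b^2 - 4 b^3 - 27 c^2.
Plug a = 4, b = -7, c = 4:
  18*(4)*(-7)*(4) - 4*(4)^3*(4) + (4)^2*(-7)^2 - 4*(-7)^3 - 27*(4)^2
  = -2016 + (-1024) + 784 + (1372) + (-432)
  = -1316.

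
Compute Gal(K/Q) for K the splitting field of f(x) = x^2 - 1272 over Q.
Gal(K/Q) = Z/2Z (cyclic of order 2)

x^2 - 1272 is irreducible over Q since 1272 is not a rational square. The splitting field Q(sqrt(1272)) has degree 2 over Q, and its unique nontrivial automorphism is sqrt(1272) ↦ -sqrt(1272). Hence Gal(Q(sqrt(1272))/Q) = Z/2Z.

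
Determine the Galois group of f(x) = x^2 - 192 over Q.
Gal(K/Q) = Z/2Z (cyclic of order 2)

x^2 - 192 is irreducible over Q since 192 is not a rational square. The splitting field Q(sqrt(192)) has degree 2 over Q, and its unique nontrivial automorphism is sqrt(192) ↦ -sqrt(192). Hence Gal(Q(sqrt(192))/Q) = Z/2Z.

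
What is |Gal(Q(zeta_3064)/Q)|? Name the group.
|Gal(Q(zeta_3064)/Q)| = phi(3064) = 1528; group ≅ (Z/3064Z)^* ≅ Z/2Z × Z/2Z × Z/382Z

The n-th cyclotomic polynomial Φ_3064(x) is the minimal polynomial of zeta_3064 over Q and has degree phi(3064) = 1528. So Q(zeta_3064) is a degree-1528 Galois extension with Galois group (Z/3064Z)^*. By CRT, (Z/3064Z)^* ≅ (Z/8Z)^* × (Z/383Z)^*. Each prime-power unit group is (Z/8Z)^* ≅ Z/2Z × Z/2Z; (Z/383Z)^* ≅ Z/382Z. Hence Gal(Q(zeta_3064)/Q) ≅ Z/2Z × Z/2Z × Z/382Z.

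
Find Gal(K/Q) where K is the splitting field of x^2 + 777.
Gal(K/Q) = Z/2Z (cyclic of order 2)

x^2 + 777 is irreducible over Q since -777 is not a rational square. The splitting field Q(sqrt(-777)) has degree 2 over Q, and its unique nontrivial automorphism is sqrt(-777) ↦ -sqrt(-777). Hence Gal(Q(sqrt(-777))/Q) = Z/2Z.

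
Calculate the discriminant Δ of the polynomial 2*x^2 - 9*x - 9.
Δ = 153

For a quadratic a x^2 + b x + c the discriminant is Δ = b^2 - 4ac = (-9)^2 - 4*(2)*(-9) = 81 - (-72) = 153.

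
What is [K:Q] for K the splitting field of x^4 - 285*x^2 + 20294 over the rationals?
[K:Q] = 4

f factors as (x^2 - 139)(x^2 - 146); the splitting field is K = Q(sqrt(139), sqrt(146)). Since 139, 146, and 20294 are all non-squares in Q, the three subfields Q(sqrt(139)), Q(sqrt(146)), Q(sqrt(20294)) are distinct degree-2 extensions, so [K:Q] = 4 (Klein four Galois group).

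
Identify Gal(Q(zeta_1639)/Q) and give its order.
|Gal(Q(zeta_1639)/Q)| = phi(1639) = 1480; group ≅ (Z/1639Z)^* ≅ Z/10Z × Z/148Z

The n-th cyclotomic polynomial Φ_1639(x) is the minimal polynomial of zeta_1639 over Q and has degree phi(1639) = 1480. So Q(zeta_1639) is a degree-1480 Galois extension with Galois group (Z/1639Z)^*. By CRT, (Z/1639Z)^* ≅ (Z/11Z)^* × (Z/149Z)^*. Each prime-power unit group is (Z/11Z)^* ≅ Z/10Z; (Z/149Z)^* ≅ Z/148Z. Hence Gal(Q(zeta_1639)/Q) ≅ Z/10Z × Z/148Z.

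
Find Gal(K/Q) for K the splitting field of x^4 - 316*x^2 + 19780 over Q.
Gal(K/Q) = V_4 (Klein four-group, Z/2Z × Z/2Z)

f factors as (x^2 - 230)(x^2 - 86), so the splitting field is K = Q(sqrt(230), sqrt(86)). The elements 230, 86, 19780 are all non-squares in Q, so sqrt(230) and sqrt(86) generate independent quadratic extensions. Thus [K:Q] = 4 and Gal(K/Q) is generated by the two order-2 automorphisms sqrt(230) ↦ -sqrt(230) and sqrt(86) ↦ -sqrt(86), giving V_4.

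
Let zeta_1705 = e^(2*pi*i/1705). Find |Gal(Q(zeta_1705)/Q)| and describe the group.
|Gal(Q(zeta_1705)/Q)| = phi(1705) = 1200; group ≅ (Z/1705Z)^* ≅ Z/4Z × Z/10Z × Z/30Z

The n-th cyclotomic polynomial Φ_1705(x) is the minimal polynomial of zeta_1705 over Q and has degree phi(1705) = 1200. So Q(zeta_1705) is a degree-1200 Galois extension with Galois group (Z/1705Z)^*. By CRT, (Z/1705Z)^* ≅ (Z/5Z)^* × (Z/11Z)^* × (Z/31Z)^*. Each prime-power unit group is (Z/5Z)^* ≅ Z/4Z; (Z/11Z)^* ≅ Z/10Z; (Z/31Z)^* ≅ Z/30Z. Hence Gal(Q(zeta_1705)/Q) ≅ Z/4Z × Z/10Z × Z/30Z.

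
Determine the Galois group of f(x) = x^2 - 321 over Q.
Gal(K/Q) = Z/2Z (cyclic of order 2)

x^2 - 321 is irreducible over Q since 321 is not a rational square. The splitting field Q(sqrt(321)) has degree 2 over Q, and its unique nontrivial automorphism is sqrt(321) ↦ -sqrt(321). Hence Gal(Q(sqrt(321))/Q) = Z/2Z.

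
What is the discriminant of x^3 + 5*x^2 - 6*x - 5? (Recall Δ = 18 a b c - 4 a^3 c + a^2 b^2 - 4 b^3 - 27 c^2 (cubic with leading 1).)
Δ = 6289

For x^3 + a x^2 + b x + c the discriminant is Δ = 18 a b c - 4 a^3 c + a^2 b^2 - 4 b^3 - 27 c^2.
Plug a = 5, b = -6, c = -5:
  18*(5)*(-6)*(-5) - 4*(5)^3*(-5) + (5)^2*(-6)^2 - 4*(-6)^3 - 27*(-5)^2
  = 2700 + (2500) + 900 + (864) + (-675)
  = 6289.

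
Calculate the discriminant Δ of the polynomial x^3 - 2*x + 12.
Δ = -3856

For a depressed cubic x^3 + p x + q the discriminant is Δ = -4 p^3 - 27 q^2 = -4*(-2)^3 - 27*(12)^2 = 32 - 3888 = -3856.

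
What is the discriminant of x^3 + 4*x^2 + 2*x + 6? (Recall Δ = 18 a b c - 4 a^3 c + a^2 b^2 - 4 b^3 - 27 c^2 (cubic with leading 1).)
Δ = -1612

For x^3 + a x^2 + b x + c the discriminant is Δ = 18 a b c - 4 a^3 c + a^2 b^2 - 4 b^3 - 27 c^2.
Plug a = 4, b = 2, c = 6:
  18*(4)*(2)*(6) - 4*(4)^3*(6) + (4)^2*(2)^2 - 4*(2)^3 - 27*(6)^2
  = 864 + (-1536) + 64 + (-32) + (-972)
  = -1612.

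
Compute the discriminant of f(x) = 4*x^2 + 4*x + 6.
Δ = -80

For a quadratic a x^2 + b x + c the discriminant is Δ = b^2 - 4ac = (4)^2 - 4*(4)*(6) = 16 - (96) = -80.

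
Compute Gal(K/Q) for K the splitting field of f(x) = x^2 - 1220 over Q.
Gal(K/Q) = Z/2Z (cyclic of order 2)

x^2 - 1220 is irreducible over Q since 1220 is not a rational square. The splitting field Q(sqrt(1220)) has degree 2 over Q, and its unique nontrivial automorphism is sqrt(1220) ↦ -sqrt(1220). Hence Gal(Q(sqrt(1220))/Q) = Z/2Z.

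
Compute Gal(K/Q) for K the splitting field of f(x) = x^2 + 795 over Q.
Gal(K/Q) = Z/2Z (cyclic of order 2)

x^2 + 795 is irreducible over Q since -795 is not a rational square. The splitting field Q(sqrt(-795)) has degree 2 over Q, and its unique nontrivial automorphism is sqrt(-795) ↦ -sqrt(-795). Hence Gal(Q(sqrt(-795))/Q) = Z/2Z.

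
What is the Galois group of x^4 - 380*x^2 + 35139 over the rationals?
Gal(K/Q) = V_4 (Klein four-group, Z/2Z × Z/2Z)

f factors as (x^2 - 221)(x^2 - 159), so the splitting field is K = Q(sqrt(221), sqrt(159)). The elements 221, 159, 35139 are all non-squares in Q, so sqrt(221) and sqrt(159) generate independent quadratic extensions. Thus [K:Q] = 4 and Gal(K/Q) is generated by the two order-2 automorphisms sqrt(221) ↦ -sqrt(221) and sqrt(159) ↦ -sqrt(159), giving V_4.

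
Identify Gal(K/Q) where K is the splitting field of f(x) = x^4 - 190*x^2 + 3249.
Gal(K/Q) = Z/2Z (cyclic of order 2)

f factors as (x^2 - 19)(x^2 - 171), so the splitting field is K = Q(sqrt(19), sqrt(171)). The squarefree part of 19 is 19 and the squarefree part of 171 is also 19, so sqrt(19) and sqrt(171) are both rational multiples of sqrt(19). Hence Q(sqrt(19)) = Q(sqrt(171)) = Q(sqrt(19)), and the splitting field collapses to a single degree-2 extension with Galois group Z/2Z.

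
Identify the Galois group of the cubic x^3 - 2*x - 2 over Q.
Gal(K/Q) = S_3 (symmetric group of order 6)

Compute the discriminant of x^3 + (0)*x^2 + (-2)*x + (-2): Δ = -76. Since Δ is not a rational square, the Galois group is not contained in A_3; it must be the full S_3 (irreducibility of the cubic rules out anything smaller).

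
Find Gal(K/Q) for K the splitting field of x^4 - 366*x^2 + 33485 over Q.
Gal(K/Q) = V_4 (Klein four-group, Z/2Z × Z/2Z)

f factors as (x^2 - 181)(x^2 - 185), so the splitting field is K = Q(sqrt(181), sqrt(185)). The elements 181, 185, 33485 are all non-squares in Q, so sqrt(181) and sqrt(185) generate independent quadratic extensions. Thus [K:Q] = 4 and Gal(K/Q) is generated by the two order-2 automorphisms sqrt(181) ↦ -sqrt(181) and sqrt(185) ↦ -sqrt(185), giving V_4.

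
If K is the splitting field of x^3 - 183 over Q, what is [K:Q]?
[K:Q] = 6

x^3 - 183 has one real root r = 183^(1/3) and two complex roots r*zeta_3, r*zeta_3^2 where zeta_3 = e^(2*pi*i/3). The splitting field is Q(r, zeta_3). [Q(r):Q] = 3 and [Q(zeta_3):Q] = 2 with gcd = 1, so [Q(r, zeta_3):Q] = 3 * 2 = 6.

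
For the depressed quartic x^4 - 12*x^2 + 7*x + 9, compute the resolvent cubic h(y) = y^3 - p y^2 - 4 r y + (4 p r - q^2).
h(y) = y^3 + 12*y^2 - 36*y - 481

Identify coefficients: p = -12, q = 7, r = 9.
Plug into h(y) = y^3 - p y^2 - 4 r y + (4 p r - q^2):
  h(y) = y^3 - (-12) y^2 - 4*(9) y + (4*(-12)*(9) - (7)^2)
       = y^3 + (12) y^2 + (-36) y + (-481).
Simplifying: h(y) = y^3 + 12*y^2 - 36*y - 481.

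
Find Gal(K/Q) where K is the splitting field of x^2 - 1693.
Gal(K/Q) = Z/2Z (cyclic of order 2)

x^2 - 1693 is irreducible over Q since 1693 is not a rational square. The splitting field Q(sqrt(1693)) has degree 2 over Q, and its unique nontrivial automorphism is sqrt(1693) ↦ -sqrt(1693). Hence Gal(Q(sqrt(1693))/Q) = Z/2Z.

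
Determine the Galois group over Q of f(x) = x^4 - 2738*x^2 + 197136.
Gal(K/Q) = Z/2Z (cyclic of order 2)

f factors as (x^2 - 74)(x^2 - 2664), so the splitting field is K = Q(sqrt(74), sqrt(2664)). The squarefree part of 74 is 74 and the squarefree part of 2664 is also 74, so sqrt(74) and sqrt(2664) are both rational multiples of sqrt(74). Hence Q(sqrt(74)) = Q(sqrt(2664)) = Q(sqrt(74)), and the splitting field collapses to a single degree-2 extension with Galois group Z/2Z.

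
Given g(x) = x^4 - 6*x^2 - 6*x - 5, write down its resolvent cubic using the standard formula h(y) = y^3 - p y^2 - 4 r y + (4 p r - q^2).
h(y) = y^3 + 6*y^2 + 20*y + 84

Identify coefficients: p = -6, q = -6, r = -5.
Plug into h(y) = y^3 - p y^2 - 4 r y + (4 p r - q^2):
  h(y) = y^3 - (-6) y^2 - 4*(-5) y + (4*(-6)*(-5) - (-6)^2)
       = y^3 + (6) y^2 + (20) y + (84).
Simplifying: h(y) = y^3 + 6*y^2 + 20*y + 84.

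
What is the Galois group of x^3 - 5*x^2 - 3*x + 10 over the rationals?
Gal(K/Q) = S_3 (symmetric group of order 6)

Compute the discriminant of x^3 + (-5)*x^2 + (-3)*x + (10): Δ = 5333. Since Δ is not a rational square, the Galois group is not contained in A_3; it must be the full S_3 (irreducibility of the cubic rules out anything smaller).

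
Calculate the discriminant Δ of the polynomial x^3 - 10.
Δ = -2700

For a depressed cubic x^3 + p x + q the discriminant is Δ = -4 p^3 - 27 q^2 = -4*(0)^3 - 27*(-10)^2 = 0 - 2700 = -2700.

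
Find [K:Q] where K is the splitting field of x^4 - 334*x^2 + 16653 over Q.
[K:Q] = 4

f factors as (x^2 - 273)(x^2 - 61); the splitting field is K = Q(sqrt(273), sqrt(61)). Since 273, 61, and 16653 are all non-squares in Q, the three subfields Q(sqrt(273)), Q(sqrt(61)), Q(sqrt(16653)) are distinct degree-2 extensions, so [K:Q] = 4 (Klein four Galois group).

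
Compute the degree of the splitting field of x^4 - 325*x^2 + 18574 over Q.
[K:Q] = 4

f factors as (x^2 - 251)(x^2 - 74); the splitting field is K = Q(sqrt(251), sqrt(74)). Since 251, 74, and 18574 are all non-squares in Q, the three subfields Q(sqrt(251)), Q(sqrt(74)), Q(sqrt(18574)) are distinct degree-2 extensions, so [K:Q] = 4 (Klein four Galois group).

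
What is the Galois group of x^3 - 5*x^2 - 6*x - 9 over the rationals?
Gal(K/Q) = S_3 (symmetric group of order 6)

Compute the discriminant of x^3 + (-5)*x^2 + (-6)*x + (-9): Δ = -9783. Since Δ is not a rational square, the Galois group is not contained in A_3; it must be the full S_3 (irreducibility of the cubic rules out anything smaller).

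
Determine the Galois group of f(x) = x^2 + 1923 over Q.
Gal(K/Q) = Z/2Z (cyclic of order 2)

x^2 + 1923 is irreducible over Q since -1923 is not a rational square. The splitting field Q(sqrt(-1923)) has degree 2 over Q, and its unique nontrivial automorphism is sqrt(-1923) ↦ -sqrt(-1923). Hence Gal(Q(sqrt(-1923))/Q) = Z/2Z.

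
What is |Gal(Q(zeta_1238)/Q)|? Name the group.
|Gal(Q(zeta_1238)/Q)| = phi(1238) = 618; group ≅ (Z/1238Z)^* ≅ Z/618Z

The n-th cyclotomic polynomial Φ_1238(x) is the minimal polynomial of zeta_1238 over Q and has degree phi(1238) = 618. So Q(zeta_1238) is a degree-618 Galois extension with Galois group (Z/1238Z)^*. By CRT, (Z/1238Z)^* ≅ (Z/2Z)^* × (Z/619Z)^*. Each prime-power unit group is (Z/2Z)^* ≅ trivial group (order 1); (Z/619Z)^* ≅ Z/618Z. Hence Gal(Q(zeta_1238)/Q) ≅ Z/618Z.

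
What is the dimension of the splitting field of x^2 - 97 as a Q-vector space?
[K:Q] = 2

The polynomial x^2 - 97 is irreducible over Q since 97 is not a perfect square. Its splitting field is Q(sqrt(97)), which has degree 2 over Q.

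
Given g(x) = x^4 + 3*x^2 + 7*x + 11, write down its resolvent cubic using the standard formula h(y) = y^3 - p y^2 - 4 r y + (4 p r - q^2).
h(y) = y^3 - 3*y^2 - 44*y + 83

Identify coefficients: p = 3, q = 7, r = 11.
Plug into h(y) = y^3 - p y^2 - 4 r y + (4 p r - q^2):
  h(y) = y^3 - (3) y^2 - 4*(11) y + (4*(3)*(11) - (7)^2)
       = y^3 + (-3) y^2 + (-44) y + (83).
Simplifying: h(y) = y^3 - 3*y^2 - 44*y + 83.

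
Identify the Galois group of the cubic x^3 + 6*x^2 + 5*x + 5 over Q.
Gal(K/Q) = S_3 (symmetric group of order 6)

Compute the discriminant of x^3 + (6)*x^2 + (5)*x + (5): Δ = -1895. Since Δ is not a rational square, the Galois group is not contained in A_3; it must be the full S_3 (irreducibility of the cubic rules out anything smaller).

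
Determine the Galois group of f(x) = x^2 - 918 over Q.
Gal(K/Q) = Z/2Z (cyclic of order 2)

x^2 - 918 is irreducible over Q since 918 is not a rational square. The splitting field Q(sqrt(918)) has degree 2 over Q, and its unique nontrivial automorphism is sqrt(918) ↦ -sqrt(918). Hence Gal(Q(sqrt(918))/Q) = Z/2Z.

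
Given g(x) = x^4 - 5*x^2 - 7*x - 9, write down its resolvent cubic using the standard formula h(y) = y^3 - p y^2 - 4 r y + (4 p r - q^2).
h(y) = y^3 + 5*y^2 + 36*y + 131

Identify coefficients: p = -5, q = -7, r = -9.
Plug into h(y) = y^3 - p y^2 - 4 r y + (4 p r - q^2):
  h(y) = y^3 - (-5) y^2 - 4*(-9) y + (4*(-5)*(-9) - (-7)^2)
       = y^3 + (5) y^2 + (36) y + (131).
Simplifying: h(y) = y^3 + 5*y^2 + 36*y + 131.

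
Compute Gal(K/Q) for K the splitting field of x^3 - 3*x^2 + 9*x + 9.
Gal(K/Q) = S_3 (symmetric group of order 6)

Compute the discriminant of x^3 + (-3)*x^2 + (9)*x + (9): Δ = -7776. Since Δ is not a rational square, the Galois group is not contained in A_3; it must be the full S_3 (irreducibility of the cubic rules out anything smaller).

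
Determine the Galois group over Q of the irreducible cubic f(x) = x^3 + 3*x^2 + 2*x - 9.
Gal(K/Q) = S_3 (symmetric group of order 6)

Compute the discriminant of x^3 + (3)*x^2 + (2)*x + (-9): Δ = -2183. Since Δ is not a rational square, the Galois group is not contained in A_3; it must be the full S_3 (irreducibility of the cubic rules out anything smaller).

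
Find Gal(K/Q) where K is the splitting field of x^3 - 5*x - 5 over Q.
Gal(K/Q) = S_3 (symmetric group of order 6)

Compute the discriminant of x^3 + (0)*x^2 + (-5)*x + (-5): Δ = -175. Since Δ is not a rational square, the Galois group is not contained in A_3; it must be the full S_3 (irreducibility of the cubic rules out anything smaller).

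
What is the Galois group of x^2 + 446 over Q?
Gal(K/Q) = Z/2Z (cyclic of order 2)

x^2 + 446 is irreducible over Q since -446 is not a rational square. The splitting field Q(sqrt(-446)) has degree 2 over Q, and its unique nontrivial automorphism is sqrt(-446) ↦ -sqrt(-446). Hence Gal(Q(sqrt(-446))/Q) = Z/2Z.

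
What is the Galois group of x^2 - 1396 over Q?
Gal(K/Q) = Z/2Z (cyclic of order 2)

x^2 - 1396 is irreducible over Q since 1396 is not a rational square. The splitting field Q(sqrt(1396)) has degree 2 over Q, and its unique nontrivial automorphism is sqrt(1396) ↦ -sqrt(1396). Hence Gal(Q(sqrt(1396))/Q) = Z/2Z.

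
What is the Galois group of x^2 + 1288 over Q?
Gal(K/Q) = Z/2Z (cyclic of order 2)

x^2 + 1288 is irreducible over Q since -1288 is not a rational square. The splitting field Q(sqrt(-1288)) has degree 2 over Q, and its unique nontrivial automorphism is sqrt(-1288) ↦ -sqrt(-1288). Hence Gal(Q(sqrt(-1288))/Q) = Z/2Z.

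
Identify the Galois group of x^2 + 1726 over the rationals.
Gal(K/Q) = Z/2Z (cyclic of order 2)

x^2 + 1726 is irreducible over Q since -1726 is not a rational square. The splitting field Q(sqrt(-1726)) has degree 2 over Q, and its unique nontrivial automorphism is sqrt(-1726) ↦ -sqrt(-1726). Hence Gal(Q(sqrt(-1726))/Q) = Z/2Z.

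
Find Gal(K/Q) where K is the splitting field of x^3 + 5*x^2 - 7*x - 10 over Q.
Gal(K/Q) = S_3 (symmetric group of order 6)

Compute the discriminant of x^3 + (5)*x^2 + (-7)*x + (-10): Δ = 11197. Since Δ is not a rational square, the Galois group is not contained in A_3; it must be the full S_3 (irreducibility of the cubic rules out anything smaller).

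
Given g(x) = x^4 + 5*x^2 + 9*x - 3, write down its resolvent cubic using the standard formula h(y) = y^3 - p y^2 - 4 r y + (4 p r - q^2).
h(y) = y^3 - 5*y^2 + 12*y - 141

Identify coefficients: p = 5, q = 9, r = -3.
Plug into h(y) = y^3 - p y^2 - 4 r y + (4 p r - q^2):
  h(y) = y^3 - (5) y^2 - 4*(-3) y + (4*(5)*(-3) - (9)^2)
       = y^3 + (-5) y^2 + (12) y + (-141).
Simplifying: h(y) = y^3 - 5*y^2 + 12*y - 141.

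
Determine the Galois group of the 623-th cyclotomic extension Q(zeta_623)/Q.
|Gal(Q(zeta_623)/Q)| = phi(623) = 528; group ≅ (Z/623Z)^* ≅ Z/6Z × Z/88Z

The n-th cyclotomic polynomial Φ_623(x) is the minimal polynomial of zeta_623 over Q and has degree phi(623) = 528. So Q(zeta_623) is a degree-528 Galois extension with Galois group (Z/623Z)^*. By CRT, (Z/623Z)^* ≅ (Z/7Z)^* × (Z/89Z)^*. Each prime-power unit group is (Z/7Z)^* ≅ Z/6Z; (Z/89Z)^* ≅ Z/88Z. Hence Gal(Q(zeta_623)/Q) ≅ Z/6Z × Z/88Z.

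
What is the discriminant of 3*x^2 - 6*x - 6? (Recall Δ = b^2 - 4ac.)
Δ = 108

For a quadratic a x^2 + b x + c the discriminant is Δ = b^2 - 4ac = (-6)^2 - 4*(3)*(-6) = 36 - (-72) = 108.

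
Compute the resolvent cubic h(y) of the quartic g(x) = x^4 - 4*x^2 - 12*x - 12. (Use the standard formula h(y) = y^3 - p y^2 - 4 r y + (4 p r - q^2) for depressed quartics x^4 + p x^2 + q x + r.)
h(y) = y^3 + 4*y^2 + 48*y + 48

Identify coefficients: p = -4, q = -12, r = -12.
Plug into h(y) = y^3 - p y^2 - 4 r y + (4 p r - q^2):
  h(y) = y^3 - (-4) y^2 - 4*(-12) y + (4*(-4)*(-12) - (-12)^2)
       = y^3 + (4) y^2 + (48) y + (48).
Simplifying: h(y) = y^3 + 4*y^2 + 48*y + 48.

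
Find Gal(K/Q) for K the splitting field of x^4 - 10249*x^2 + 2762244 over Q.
Gal(K/Q) = Z/2Z (cyclic of order 2)

f factors as (x^2 - 9972)(x^2 - 277), so the splitting field is K = Q(sqrt(9972), sqrt(277)). The squarefree part of 9972 is 277 and the squarefree part of 277 is also 277, so sqrt(9972) and sqrt(277) are both rational multiples of sqrt(277). Hence Q(sqrt(9972)) = Q(sqrt(277)) = Q(sqrt(277)), and the splitting field collapses to a single degree-2 extension with Galois group Z/2Z.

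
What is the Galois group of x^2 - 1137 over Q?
Gal(K/Q) = Z/2Z (cyclic of order 2)

x^2 - 1137 is irreducible over Q since 1137 is not a rational square. The splitting field Q(sqrt(1137)) has degree 2 over Q, and its unique nontrivial automorphism is sqrt(1137) ↦ -sqrt(1137). Hence Gal(Q(sqrt(1137))/Q) = Z/2Z.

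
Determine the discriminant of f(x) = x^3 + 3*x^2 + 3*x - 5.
Δ = -972

For x^3 + a x^2 + b x + c the discriminant is Δ = 18 a b c - 4 a^3 c + a^2 b^2 - 4 b^3 - 27 c^2.
Plug a = 3, b = 3, c = -5:
  18*(3)*(3)*(-5) - 4*(3)^3*(-5) + (3)^2*(3)^2 - 4*(3)^3 - 27*(-5)^2
  = -810 + (540) + 81 + (-108) + (-675)
  = -972.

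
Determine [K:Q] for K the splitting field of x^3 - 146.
[K:Q] = 6

x^3 - 146 has one real root r = 146^(1/3) and two complex roots r*zeta_3, r*zeta_3^2 where zeta_3 = e^(2*pi*i/3). The splitting field is Q(r, zeta_3). [Q(r):Q] = 3 and [Q(zeta_3):Q] = 2 with gcd = 1, so [Q(r, zeta_3):Q] = 3 * 2 = 6.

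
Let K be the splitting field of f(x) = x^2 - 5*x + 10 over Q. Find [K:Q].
[K:Q] = 2

The discriminant of x^2 + (-5)*x + (10) is b^2 - 4c = 25 - (40) = -15. Since -15 is not a perfect square in Q, the polynomial is irreducible over Q. Its two roots generate a degree-2 extension, so [K:Q] = 2.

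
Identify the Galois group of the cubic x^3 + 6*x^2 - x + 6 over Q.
Gal(K/Q) = S_3 (symmetric group of order 6)

Compute the discriminant of x^3 + (6)*x^2 + (-1)*x + (6): Δ = -6764. Since Δ is not a rational square, the Galois group is not contained in A_3; it must be the full S_3 (irreducibility of the cubic rules out anything smaller).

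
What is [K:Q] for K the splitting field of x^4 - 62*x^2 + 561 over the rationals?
[K:Q] = 4

f factors as (x^2 - 51)(x^2 - 11); the splitting field is K = Q(sqrt(51), sqrt(11)). Since 51, 11, and 561 are all non-squares in Q, the three subfields Q(sqrt(51)), Q(sqrt(11)), Q(sqrt(561)) are distinct degree-2 extensions, so [K:Q] = 4 (Klein four Galois group).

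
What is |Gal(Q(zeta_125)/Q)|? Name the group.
|Gal(Q(zeta_125)/Q)| = phi(125) = 100; group ≅ (Z/125Z)^* ≅ Z/100Z

The n-th cyclotomic polynomial Φ_125(x) is the minimal polynomial of zeta_125 over Q and has degree phi(125) = 100. So Q(zeta_125) is a degree-100 Galois extension with Galois group (Z/125Z)^*. (Z/125Z)^* is cyclic since 125 is an odd prime power (or 4). Hence Gal(Q(zeta_125)/Q) ≅ Z/100Z.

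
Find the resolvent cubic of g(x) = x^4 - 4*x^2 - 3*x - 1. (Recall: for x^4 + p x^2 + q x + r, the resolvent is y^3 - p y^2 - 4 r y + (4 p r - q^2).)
h(y) = y^3 + 4*y^2 + 4*y + 7

Identify coefficients: p = -4, q = -3, r = -1.
Plug into h(y) = y^3 - p y^2 - 4 r y + (4 p r - q^2):
  h(y) = y^3 - (-4) y^2 - 4*(-1) y + (4*(-4)*(-1) - (-3)^2)
       = y^3 + (4) y^2 + (4) y + (7).
Simplifying: h(y) = y^3 + 4*y^2 + 4*y + 7.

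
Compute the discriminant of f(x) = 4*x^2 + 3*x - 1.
Δ = 25

For a quadratic a x^2 + b x + c the discriminant is Δ = b^2 - 4ac = (3)^2 - 4*(4)*(-1) = 9 - (-16) = 25.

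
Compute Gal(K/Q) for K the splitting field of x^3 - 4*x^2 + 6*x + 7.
Gal(K/Q) = S_3 (symmetric group of order 6)

Compute the discriminant of x^3 + (-4)*x^2 + (6)*x + (7): Δ = -2843. Since Δ is not a rational square, the Galois group is not contained in A_3; it must be the full S_3 (irreducibility of the cubic rules out anything smaller).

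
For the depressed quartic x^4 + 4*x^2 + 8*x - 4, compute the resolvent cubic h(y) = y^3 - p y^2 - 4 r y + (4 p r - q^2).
h(y) = y^3 - 4*y^2 + 16*y - 128

Identify coefficients: p = 4, q = 8, r = -4.
Plug into h(y) = y^3 - p y^2 - 4 r y + (4 p r - q^2):
  h(y) = y^3 - (4) y^2 - 4*(-4) y + (4*(4)*(-4) - (8)^2)
       = y^3 + (-4) y^2 + (16) y + (-128).
Simplifying: h(y) = y^3 - 4*y^2 + 16*y - 128.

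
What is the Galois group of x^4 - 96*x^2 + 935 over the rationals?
Gal(K/Q) = V_4 (Klein four-group, Z/2Z × Z/2Z)

f factors as (x^2 - 11)(x^2 - 85), so the splitting field is K = Q(sqrt(11), sqrt(85)). The elements 11, 85, 935 are all non-squares in Q, so sqrt(11) and sqrt(85) generate independent quadratic extensions. Thus [K:Q] = 4 and Gal(K/Q) is generated by the two order-2 automorphisms sqrt(11) ↦ -sqrt(11) and sqrt(85) ↦ -sqrt(85), giving V_4.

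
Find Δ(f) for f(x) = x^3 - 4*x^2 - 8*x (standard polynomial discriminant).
Δ = 3072

For x^3 + a x^2 + b x + c the discriminant is Δ = 18 a b c - 4 a^3 c + a^2 b^2 - 4 b^3 - 27 c^2.
Plug a = -4, b = -8, c = 0:
  18*(-4)*(-8)*(0) - 4*(-4)^3*(0) + (-4)^2*(-8)^2 - 4*(-8)^3 - 27*(0)^2
  = 0 + (0) + 1024 + (2048) + (0)
  = 3072.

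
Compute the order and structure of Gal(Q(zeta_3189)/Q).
|Gal(Q(zeta_3189)/Q)| = phi(3189) = 2124; group ≅ (Z/3189Z)^* ≅ Z/2Z × Z/1062Z

The n-th cyclotomic polynomial Φ_3189(x) is the minimal polynomial of zeta_3189 over Q and has degree phi(3189) = 2124. So Q(zeta_3189) is a degree-2124 Galois extension with Galois group (Z/3189Z)^*. By CRT, (Z/3189Z)^* ≅ (Z/3Z)^* × (Z/1063Z)^*. Each prime-power unit group is (Z/3Z)^* ≅ Z/2Z; (Z/1063Z)^* ≅ Z/1062Z. Hence Gal(Q(zeta_3189)/Q) ≅ Z/2Z × Z/1062Z.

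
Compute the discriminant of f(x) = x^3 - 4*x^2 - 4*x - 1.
Δ = -59

For x^3 + a x^2 + b x + c the discriminant is Δ = 18 a b c - 4 a^3 c + a^2 b^2 - 4 b^3 - 27 c^2.
Plug a = -4, b = -4, c = -1:
  18*(-4)*(-4)*(-1) - 4*(-4)^3*(-1) + (-4)^2*(-4)^2 - 4*(-4)^3 - 27*(-1)^2
  = -288 + (-256) + 256 + (256) + (-27)
  = -59.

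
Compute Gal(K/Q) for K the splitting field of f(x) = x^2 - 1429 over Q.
Gal(K/Q) = Z/2Z (cyclic of order 2)

x^2 - 1429 is irreducible over Q since 1429 is not a rational square. The splitting field Q(sqrt(1429)) has degree 2 over Q, and its unique nontrivial automorphism is sqrt(1429) ↦ -sqrt(1429). Hence Gal(Q(sqrt(1429))/Q) = Z/2Z.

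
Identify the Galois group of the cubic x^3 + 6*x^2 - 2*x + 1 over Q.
Gal(K/Q) = S_3 (symmetric group of order 6)

Compute the discriminant of x^3 + (6)*x^2 + (-2)*x + (1): Δ = -931. Since Δ is not a rational square, the Galois group is not contained in A_3; it must be the full S_3 (irreducibility of the cubic rules out anything smaller).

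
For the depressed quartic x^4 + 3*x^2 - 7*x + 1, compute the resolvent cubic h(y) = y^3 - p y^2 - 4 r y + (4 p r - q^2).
h(y) = y^3 - 3*y^2 - 4*y - 37

Identify coefficients: p = 3, q = -7, r = 1.
Plug into h(y) = y^3 - p y^2 - 4 r y + (4 p r - q^2):
  h(y) = y^3 - (3) y^2 - 4*(1) y + (4*(3)*(1) - (-7)^2)
       = y^3 + (-3) y^2 + (-4) y + (-37).
Simplifying: h(y) = y^3 - 3*y^2 - 4*y - 37.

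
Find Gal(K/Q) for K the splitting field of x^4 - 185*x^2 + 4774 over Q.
Gal(K/Q) = V_4 (Klein four-group, Z/2Z × Z/2Z)

f factors as (x^2 - 154)(x^2 - 31), so the splitting field is K = Q(sqrt(154), sqrt(31)). The elements 154, 31, 4774 are all non-squares in Q, so sqrt(154) and sqrt(31) generate independent quadratic extensions. Thus [K:Q] = 4 and Gal(K/Q) is generated by the two order-2 automorphisms sqrt(154) ↦ -sqrt(154) and sqrt(31) ↦ -sqrt(31), giving V_4.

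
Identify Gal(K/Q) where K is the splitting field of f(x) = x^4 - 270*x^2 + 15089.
Gal(K/Q) = V_4 (Klein four-group, Z/2Z × Z/2Z)

f factors as (x^2 - 191)(x^2 - 79), so the splitting field is K = Q(sqrt(191), sqrt(79)). The elements 191, 79, 15089 are all non-squares in Q, so sqrt(191) and sqrt(79) generate independent quadratic extensions. Thus [K:Q] = 4 and Gal(K/Q) is generated by the two order-2 automorphisms sqrt(191) ↦ -sqrt(191) and sqrt(79) ↦ -sqrt(79), giving V_4.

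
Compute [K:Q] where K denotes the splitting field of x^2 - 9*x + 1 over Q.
[K:Q] = 2

The discriminant of x^2 + (-9)*x + (1) is b^2 - 4c = 81 - (4) = 77. Since 77 is not a perfect square in Q, the polynomial is irreducible over Q. Its two roots generate a degree-2 extension, so [K:Q] = 2.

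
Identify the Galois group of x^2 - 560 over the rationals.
Gal(K/Q) = Z/2Z (cyclic of order 2)

x^2 - 560 is irreducible over Q since 560 is not a rational square. The splitting field Q(sqrt(560)) has degree 2 over Q, and its unique nontrivial automorphism is sqrt(560) ↦ -sqrt(560). Hence Gal(Q(sqrt(560))/Q) = Z/2Z.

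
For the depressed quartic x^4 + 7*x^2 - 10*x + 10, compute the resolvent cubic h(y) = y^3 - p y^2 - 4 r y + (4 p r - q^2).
h(y) = y^3 - 7*y^2 - 40*y + 180

Identify coefficients: p = 7, q = -10, r = 10.
Plug into h(y) = y^3 - p y^2 - 4 r y + (4 p r - q^2):
  h(y) = y^3 - (7) y^2 - 4*(10) y + (4*(7)*(10) - (-10)^2)
       = y^3 + (-7) y^2 + (-40) y + (180).
Simplifying: h(y) = y^3 - 7*y^2 - 40*y + 180.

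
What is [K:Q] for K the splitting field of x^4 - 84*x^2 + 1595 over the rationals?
[K:Q] = 4

f factors as (x^2 - 55)(x^2 - 29); the splitting field is K = Q(sqrt(55), sqrt(29)). Since 55, 29, and 1595 are all non-squares in Q, the three subfields Q(sqrt(55)), Q(sqrt(29)), Q(sqrt(1595)) are distinct degree-2 extensions, so [K:Q] = 4 (Klein four Galois group).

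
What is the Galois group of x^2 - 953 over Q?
Gal(K/Q) = Z/2Z (cyclic of order 2)

x^2 - 953 is irreducible over Q since 953 is not a rational square. The splitting field Q(sqrt(953)) has degree 2 over Q, and its unique nontrivial automorphism is sqrt(953) ↦ -sqrt(953). Hence Gal(Q(sqrt(953))/Q) = Z/2Z.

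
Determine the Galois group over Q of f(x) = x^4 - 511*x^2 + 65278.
Gal(K/Q) = V_4 (Klein four-group, Z/2Z × Z/2Z)

f factors as (x^2 - 254)(x^2 - 257), so the splitting field is K = Q(sqrt(254), sqrt(257)). The elements 254, 257, 65278 are all non-squares in Q, so sqrt(254) and sqrt(257) generate independent quadratic extensions. Thus [K:Q] = 4 and Gal(K/Q) is generated by the two order-2 automorphisms sqrt(254) ↦ -sqrt(254) and sqrt(257) ↦ -sqrt(257), giving V_4.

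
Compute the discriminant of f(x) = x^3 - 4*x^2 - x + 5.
Δ = 985

For x^3 + a x^2 + b x + c the discriminant is Δ = 18 a b c - 4 a^3 c + a^2 b^2 - 4 b^3 - 27 c^2.
Plug a = -4, b = -1, c = 5:
  18*(-4)*(-1)*(5) - 4*(-4)^3*(5) + (-4)^2*(-1)^2 - 4*(-1)^3 - 27*(5)^2
  = 360 + (1280) + 16 + (4) + (-675)
  = 985.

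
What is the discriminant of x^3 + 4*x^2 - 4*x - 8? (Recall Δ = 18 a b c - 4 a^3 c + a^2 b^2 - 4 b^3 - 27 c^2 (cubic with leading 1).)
Δ = 3136

For x^3 + a x^2 + b x + c the discriminant is Δ = 18 a b c - 4 a^3 c + a^2 b^2 - 4 b^3 - 27 c^2.
Plug a = 4, b = -4, c = -8:
  18*(4)*(-4)*(-8) - 4*(4)^3*(-8) + (4)^2*(-4)^2 - 4*(-4)^3 - 27*(-8)^2
  = 2304 + (2048) + 256 + (256) + (-1728)
  = 3136.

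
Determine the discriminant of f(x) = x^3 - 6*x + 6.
Δ = -108

For a depressed cubic x^3 + p x + q the discriminant is Δ = -4 p^3 - 27 q^2 = -4*(-6)^3 - 27*(6)^2 = 864 - 972 = -108.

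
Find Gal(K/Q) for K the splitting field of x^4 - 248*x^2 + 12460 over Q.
Gal(K/Q) = V_4 (Klein four-group, Z/2Z × Z/2Z)

f factors as (x^2 - 70)(x^2 - 178), so the splitting field is K = Q(sqrt(70), sqrt(178)). The elements 70, 178, 12460 are all non-squares in Q, so sqrt(70) and sqrt(178) generate independent quadratic extensions. Thus [K:Q] = 4 and Gal(K/Q) is generated by the two order-2 automorphisms sqrt(70) ↦ -sqrt(70) and sqrt(178) ↦ -sqrt(178), giving V_4.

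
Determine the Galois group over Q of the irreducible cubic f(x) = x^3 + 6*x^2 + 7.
Gal(K/Q) = S_3 (symmetric group of order 6)

Compute the discriminant of x^3 + (6)*x^2 + (0)*x + (7): Δ = -7371. Since Δ is not a rational square, the Galois group is not contained in A_3; it must be the full S_3 (irreducibility of the cubic rules out anything smaller).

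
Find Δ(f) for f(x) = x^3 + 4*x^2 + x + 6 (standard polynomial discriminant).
Δ = -2064

For x^3 + a x^2 + b x + c the discriminant is Δ = 18 a b c - 4 a^3 c + a^2 b^2 - 4 b^3 - 27 c^2.
Plug a = 4, b = 1, c = 6:
  18*(4)*(1)*(6) - 4*(4)^3*(6) + (4)^2*(1)^2 - 4*(1)^3 - 27*(6)^2
  = 432 + (-1536) + 16 + (-4) + (-972)
  = -2064.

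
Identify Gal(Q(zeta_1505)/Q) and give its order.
|Gal(Q(zeta_1505)/Q)| = phi(1505) = 1008; group ≅ (Z/1505Z)^* ≅ Z/4Z × Z/6Z × Z/42Z

The n-th cyclotomic polynomial Φ_1505(x) is the minimal polynomial of zeta_1505 over Q and has degree phi(1505) = 1008. So Q(zeta_1505) is a degree-1008 Galois extension with Galois group (Z/1505Z)^*. By CRT, (Z/1505Z)^* ≅ (Z/5Z)^* × (Z/7Z)^* × (Z/43Z)^*. Each prime-power unit group is (Z/5Z)^* ≅ Z/4Z; (Z/7Z)^* ≅ Z/6Z; (Z/43Z)^* ≅ Z/42Z. Hence Gal(Q(zeta_1505)/Q) ≅ Z/4Z × Z/6Z × Z/42Z.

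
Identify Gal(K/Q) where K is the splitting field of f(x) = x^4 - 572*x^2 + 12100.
Gal(K/Q) = Z/2Z (cyclic of order 2)

f factors as (x^2 - 550)(x^2 - 22), so the splitting field is K = Q(sqrt(550), sqrt(22)). The squarefree part of 550 is 22 and the squarefree part of 22 is also 22, so sqrt(550) and sqrt(22) are both rational multiples of sqrt(22). Hence Q(sqrt(550)) = Q(sqrt(22)) = Q(sqrt(22)), and the splitting field collapses to a single degree-2 extension with Galois group Z/2Z.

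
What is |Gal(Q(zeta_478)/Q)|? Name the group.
|Gal(Q(zeta_478)/Q)| = phi(478) = 238; group ≅ (Z/478Z)^* ≅ Z/238Z

The n-th cyclotomic polynomial Φ_478(x) is the minimal polynomial of zeta_478 over Q and has degree phi(478) = 238. So Q(zeta_478) is a degree-238 Galois extension with Galois group (Z/478Z)^*. By CRT, (Z/478Z)^* ≅ (Z/2Z)^* × (Z/239Z)^*. Each prime-power unit group is (Z/2Z)^* ≅ trivial group (order 1); (Z/239Z)^* ≅ Z/238Z. Hence Gal(Q(zeta_478)/Q) ≅ Z/238Z.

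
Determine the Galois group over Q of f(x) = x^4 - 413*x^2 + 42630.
Gal(K/Q) = V_4 (Klein four-group, Z/2Z × Z/2Z)

f factors as (x^2 - 210)(x^2 - 203), so the splitting field is K = Q(sqrt(210), sqrt(203)). The elements 210, 203, 42630 are all non-squares in Q, so sqrt(210) and sqrt(203) generate independent quadratic extensions. Thus [K:Q] = 4 and Gal(K/Q) is generated by the two order-2 automorphisms sqrt(210) ↦ -sqrt(210) and sqrt(203) ↦ -sqrt(203), giving V_4.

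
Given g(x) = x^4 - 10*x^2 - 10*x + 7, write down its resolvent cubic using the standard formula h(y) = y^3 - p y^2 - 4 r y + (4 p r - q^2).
h(y) = y^3 + 10*y^2 - 28*y - 380

Identify coefficients: p = -10, q = -10, r = 7.
Plug into h(y) = y^3 - p y^2 - 4 r y + (4 p r - q^2):
  h(y) = y^3 - (-10) y^2 - 4*(7) y + (4*(-10)*(7) - (-10)^2)
       = y^3 + (10) y^2 + (-28) y + (-380).
Simplifying: h(y) = y^3 + 10*y^2 - 28*y - 380.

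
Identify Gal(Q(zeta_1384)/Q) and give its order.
|Gal(Q(zeta_1384)/Q)| = phi(1384) = 688; group ≅ (Z/1384Z)^* ≅ Z/2Z × Z/2Z × Z/172Z

The n-th cyclotomic polynomial Φ_1384(x) is the minimal polynomial of zeta_1384 over Q and has degree phi(1384) = 688. So Q(zeta_1384) is a degree-688 Galois extension with Galois group (Z/1384Z)^*. By CRT, (Z/1384Z)^* ≅ (Z/8Z)^* × (Z/173Z)^*. Each prime-power unit group is (Z/8Z)^* ≅ Z/2Z × Z/2Z; (Z/173Z)^* ≅ Z/172Z. Hence Gal(Q(zeta_1384)/Q) ≅ Z/2Z × Z/2Z × Z/172Z.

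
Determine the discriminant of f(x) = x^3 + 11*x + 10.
Δ = -8024

For a depressed cubic x^3 + p x + q the discriminant is Δ = -4 p^3 - 27 q^2 = -4*(11)^3 - 27*(10)^2 = -5324 - 2700 = -8024.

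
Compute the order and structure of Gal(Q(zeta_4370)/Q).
|Gal(Q(zeta_4370)/Q)| = phi(4370) = 1584; group ≅ (Z/4370Z)^* ≅ Z/4Z × Z/18Z × Z/22Z

The n-th cyclotomic polynomial Φ_4370(x) is the minimal polynomial of zeta_4370 over Q and has degree phi(4370) = 1584. So Q(zeta_4370) is a degree-1584 Galois extension with Galois group (Z/4370Z)^*. By CRT, (Z/4370Z)^* ≅ (Z/2Z)^* × (Z/5Z)^* × (Z/19Z)^* × (Z/23Z)^*. Each prime-power unit group is (Z/2Z)^* ≅ trivial group (order 1); (Z/5Z)^* ≅ Z/4Z; (Z/19Z)^* ≅ Z/18Z; (Z/23Z)^* ≅ Z/22Z. Hence Gal(Q(zeta_4370)/Q) ≅ Z/4Z × Z/18Z × Z/22Z.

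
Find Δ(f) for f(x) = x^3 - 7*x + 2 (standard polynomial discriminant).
Δ = 1264

For a depressed cubic x^3 + p x + q the discriminant is Δ = -4 p^3 - 27 q^2 = -4*(-7)^3 - 27*(2)^2 = 1372 - 108 = 1264.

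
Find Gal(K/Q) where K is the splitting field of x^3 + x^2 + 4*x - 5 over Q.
Gal(K/Q) = S_3 (symmetric group of order 6)

Compute the discriminant of x^3 + (1)*x^2 + (4)*x + (-5): Δ = -1255. Since Δ is not a rational square, the Galois group is not contained in A_3; it must be the full S_3 (irreducibility of the cubic rules out anything smaller).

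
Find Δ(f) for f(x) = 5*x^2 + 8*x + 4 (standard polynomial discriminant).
Δ = -16

For a quadratic a x^2 + b x + c the discriminant is Δ = b^2 - 4ac = (8)^2 - 4*(5)*(4) = 64 - (80) = -16.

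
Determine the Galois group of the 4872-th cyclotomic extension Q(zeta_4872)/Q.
|Gal(Q(zeta_4872)/Q)| = phi(4872) = 1344; group ≅ (Z/4872Z)^* ≅ Z/2Z × Z/2Z × Z/2Z × Z/6Z × Z/28Z

The n-th cyclotomic polynomial Φ_4872(x) is the minimal polynomial of zeta_4872 over Q and has degree phi(4872) = 1344. So Q(zeta_4872) is a degree-1344 Galois extension with Galois group (Z/4872Z)^*. By CRT, (Z/4872Z)^* ≅ (Z/8Z)^* × (Z/3Z)^* × (Z/7Z)^* × (Z/29Z)^*. Each prime-power unit group is (Z/8Z)^* ≅ Z/2Z × Z/2Z; (Z/3Z)^* ≅ Z/2Z; (Z/7Z)^* ≅ Z/6Z; (Z/29Z)^* ≅ Z/28Z. Hence Gal(Q(zeta_4872)/Q) ≅ Z/2Z × Z/2Z × Z/2Z × Z/6Z × Z/28Z.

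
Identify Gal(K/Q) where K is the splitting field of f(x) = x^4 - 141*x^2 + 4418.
Gal(K/Q) = V_4 (Klein four-group, Z/2Z × Z/2Z)

f factors as (x^2 - 47)(x^2 - 94), so the splitting field is K = Q(sqrt(47), sqrt(94)). The elements 47, 94, 4418 are all non-squares in Q, so sqrt(47) and sqrt(94) generate independent quadratic extensions. Thus [K:Q] = 4 and Gal(K/Q) is generated by the two order-2 automorphisms sqrt(47) ↦ -sqrt(47) and sqrt(94) ↦ -sqrt(94), giving V_4.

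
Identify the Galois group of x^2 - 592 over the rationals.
Gal(K/Q) = Z/2Z (cyclic of order 2)

x^2 - 592 is irreducible over Q since 592 is not a rational square. The splitting field Q(sqrt(592)) has degree 2 over Q, and its unique nontrivial automorphism is sqrt(592) ↦ -sqrt(592). Hence Gal(Q(sqrt(592))/Q) = Z/2Z.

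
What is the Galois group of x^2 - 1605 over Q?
Gal(K/Q) = Z/2Z (cyclic of order 2)

x^2 - 1605 is irreducible over Q since 1605 is not a rational square. The splitting field Q(sqrt(1605)) has degree 2 over Q, and its unique nontrivial automorphism is sqrt(1605) ↦ -sqrt(1605). Hence Gal(Q(sqrt(1605))/Q) = Z/2Z.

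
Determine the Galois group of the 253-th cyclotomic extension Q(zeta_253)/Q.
|Gal(Q(zeta_253)/Q)| = phi(253) = 220; group ≅ (Z/253Z)^* ≅ Z/10Z × Z/22Z

The n-th cyclotomic polynomial Φ_253(x) is the minimal polynomial of zeta_253 over Q and has degree phi(253) = 220. So Q(zeta_253) is a degree-220 Galois extension with Galois group (Z/253Z)^*. By CRT, (Z/253Z)^* ≅ (Z/11Z)^* × (Z/23Z)^*. Each prime-power unit group is (Z/11Z)^* ≅ Z/10Z; (Z/23Z)^* ≅ Z/22Z. Hence Gal(Q(zeta_253)/Q) ≅ Z/10Z × Z/22Z.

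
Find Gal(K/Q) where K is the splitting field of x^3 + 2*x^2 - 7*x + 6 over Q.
Gal(K/Q) = S_3 (symmetric group of order 6)

Compute the discriminant of x^3 + (2)*x^2 + (-7)*x + (6): Δ = -1108. Since Δ is not a rational square, the Galois group is not contained in A_3; it must be the full S_3 (irreducibility of the cubic rules out anything smaller).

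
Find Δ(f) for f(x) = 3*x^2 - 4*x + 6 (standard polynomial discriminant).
Δ = -56

For a quadratic a x^2 + b x + c the discriminant is Δ = b^2 - 4ac = (-4)^2 - 4*(3)*(6) = 16 - (72) = -56.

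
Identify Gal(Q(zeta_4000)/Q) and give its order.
|Gal(Q(zeta_4000)/Q)| = phi(4000) = 1600; group ≅ (Z/4000Z)^* ≅ Z/2Z × Z/8Z × Z/100Z

The n-th cyclotomic polynomial Φ_4000(x) is the minimal polynomial of zeta_4000 over Q and has degree phi(4000) = 1600. So Q(zeta_4000) is a degree-1600 Galois extension with Galois group (Z/4000Z)^*. By CRT, (Z/4000Z)^* ≅ (Z/32Z)^* × (Z/125Z)^*. Each prime-power unit group is (Z/32Z)^* ≅ Z/2Z × Z/8Z; (Z/125Z)^* ≅ Z/100Z. Hence Gal(Q(zeta_4000)/Q) ≅ Z/2Z × Z/8Z × Z/100Z.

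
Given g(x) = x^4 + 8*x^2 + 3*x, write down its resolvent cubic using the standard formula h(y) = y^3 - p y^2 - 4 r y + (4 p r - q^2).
h(y) = y^3 - 8*y^2 - 9

Identify coefficients: p = 8, q = 3, r = 0.
Plug into h(y) = y^3 - p y^2 - 4 r y + (4 p r - q^2):
  h(y) = y^3 - (8) y^2 - 4*(0) y + (4*(8)*(0) - (3)^2)
       = y^3 + (-8) y^2 + (0) y + (-9).
Simplifying: h(y) = y^3 - 8*y^2 - 9.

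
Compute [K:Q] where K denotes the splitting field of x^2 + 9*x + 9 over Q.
[K:Q] = 2

The discriminant of x^2 + (9)*x + (9) is b^2 - 4c = 81 - (36) = 45. Since 45 is not a perfect square in Q, the polynomial is irreducible over Q. Its two roots generate a degree-2 extension, so [K:Q] = 2.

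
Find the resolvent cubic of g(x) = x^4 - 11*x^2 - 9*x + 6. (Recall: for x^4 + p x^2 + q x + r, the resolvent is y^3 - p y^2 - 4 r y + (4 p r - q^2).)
h(y) = y^3 + 11*y^2 - 24*y - 345

Identify coefficients: p = -11, q = -9, r = 6.
Plug into h(y) = y^3 - p y^2 - 4 r y + (4 p r - q^2):
  h(y) = y^3 - (-11) y^2 - 4*(6) y + (4*(-11)*(6) - (-9)^2)
       = y^3 + (11) y^2 + (-24) y + (-345).
Simplifying: h(y) = y^3 + 11*y^2 - 24*y - 345.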